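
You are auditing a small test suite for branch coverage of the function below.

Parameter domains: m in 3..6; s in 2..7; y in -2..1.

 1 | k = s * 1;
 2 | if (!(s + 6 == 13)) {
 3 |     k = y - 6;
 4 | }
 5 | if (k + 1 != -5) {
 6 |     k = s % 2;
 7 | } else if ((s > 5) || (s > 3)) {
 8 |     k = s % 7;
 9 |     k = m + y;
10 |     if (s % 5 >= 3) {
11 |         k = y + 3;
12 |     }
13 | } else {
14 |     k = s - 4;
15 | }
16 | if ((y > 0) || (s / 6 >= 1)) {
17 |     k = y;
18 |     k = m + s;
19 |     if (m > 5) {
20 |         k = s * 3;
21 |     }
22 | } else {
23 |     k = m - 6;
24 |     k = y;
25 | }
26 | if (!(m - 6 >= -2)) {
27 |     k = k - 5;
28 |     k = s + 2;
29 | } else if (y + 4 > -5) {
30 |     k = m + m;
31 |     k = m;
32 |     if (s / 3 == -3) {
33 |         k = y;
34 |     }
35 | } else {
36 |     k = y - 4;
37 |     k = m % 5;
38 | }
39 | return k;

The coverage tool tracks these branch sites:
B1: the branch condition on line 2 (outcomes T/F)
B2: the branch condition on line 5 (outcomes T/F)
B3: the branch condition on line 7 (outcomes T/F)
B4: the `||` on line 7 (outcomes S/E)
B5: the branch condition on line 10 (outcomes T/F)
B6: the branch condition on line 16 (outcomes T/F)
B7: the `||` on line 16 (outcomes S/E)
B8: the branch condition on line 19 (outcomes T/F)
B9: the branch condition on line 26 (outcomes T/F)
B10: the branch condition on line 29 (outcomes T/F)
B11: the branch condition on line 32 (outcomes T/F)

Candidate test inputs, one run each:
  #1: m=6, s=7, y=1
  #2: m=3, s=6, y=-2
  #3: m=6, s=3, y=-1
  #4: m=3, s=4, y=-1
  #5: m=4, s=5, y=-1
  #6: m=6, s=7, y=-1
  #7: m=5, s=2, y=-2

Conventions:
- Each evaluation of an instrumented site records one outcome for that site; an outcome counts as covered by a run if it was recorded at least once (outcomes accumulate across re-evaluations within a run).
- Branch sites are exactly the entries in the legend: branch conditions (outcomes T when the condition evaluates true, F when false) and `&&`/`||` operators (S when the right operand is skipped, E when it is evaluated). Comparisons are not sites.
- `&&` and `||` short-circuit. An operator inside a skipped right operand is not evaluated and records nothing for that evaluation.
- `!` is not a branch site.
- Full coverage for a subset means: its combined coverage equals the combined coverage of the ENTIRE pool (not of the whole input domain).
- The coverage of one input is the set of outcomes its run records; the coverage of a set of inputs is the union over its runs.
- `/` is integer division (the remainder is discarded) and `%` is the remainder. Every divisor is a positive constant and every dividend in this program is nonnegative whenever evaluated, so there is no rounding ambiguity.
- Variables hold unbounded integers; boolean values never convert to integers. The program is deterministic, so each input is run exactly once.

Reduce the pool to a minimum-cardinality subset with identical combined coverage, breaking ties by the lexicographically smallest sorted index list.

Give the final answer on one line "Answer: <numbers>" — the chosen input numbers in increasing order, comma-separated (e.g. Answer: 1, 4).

#1 (m=6, s=7, y=1) -> covered: B1=F, B2=T, B6=T, B7=S, B8=T, B9=F, B10=T, B11=F
#2 (m=3, s=6, y=-2) -> covered: B1=T, B2=T, B6=T, B7=E, B8=F, B9=T
#3 (m=6, s=3, y=-1) -> covered: B1=T, B2=T, B6=F, B7=E, B9=F, B10=T, B11=F
#4 (m=3, s=4, y=-1) -> covered: B1=T, B2=T, B6=F, B7=E, B9=T
#5 (m=4, s=5, y=-1) -> covered: B1=T, B2=T, B6=F, B7=E, B9=F, B10=T, B11=F
#6 (m=6, s=7, y=-1) -> covered: B1=F, B2=T, B6=T, B7=E, B8=T, B9=F, B10=T, B11=F
#7 (m=5, s=2, y=-2) -> covered: B1=T, B2=T, B6=F, B7=E, B9=F, B10=T, B11=F
the full pool covers 13 outcomes: B1=T, B1=F, B2=T, B6=T, B6=F, B7=S, B7=E, B8=T, B8=F, B9=T, B9=F, B10=T, B11=F
every size-1 subset falls short of the 13 outcomes (best: 8/13)
every size-2 subset falls short of the 13 outcomes (best: 12/13)
the canonical winner is {1, 2, 3}: size 3, full 13-outcome coverage, earliest index list among size-3 covers

Answer: 1, 2, 3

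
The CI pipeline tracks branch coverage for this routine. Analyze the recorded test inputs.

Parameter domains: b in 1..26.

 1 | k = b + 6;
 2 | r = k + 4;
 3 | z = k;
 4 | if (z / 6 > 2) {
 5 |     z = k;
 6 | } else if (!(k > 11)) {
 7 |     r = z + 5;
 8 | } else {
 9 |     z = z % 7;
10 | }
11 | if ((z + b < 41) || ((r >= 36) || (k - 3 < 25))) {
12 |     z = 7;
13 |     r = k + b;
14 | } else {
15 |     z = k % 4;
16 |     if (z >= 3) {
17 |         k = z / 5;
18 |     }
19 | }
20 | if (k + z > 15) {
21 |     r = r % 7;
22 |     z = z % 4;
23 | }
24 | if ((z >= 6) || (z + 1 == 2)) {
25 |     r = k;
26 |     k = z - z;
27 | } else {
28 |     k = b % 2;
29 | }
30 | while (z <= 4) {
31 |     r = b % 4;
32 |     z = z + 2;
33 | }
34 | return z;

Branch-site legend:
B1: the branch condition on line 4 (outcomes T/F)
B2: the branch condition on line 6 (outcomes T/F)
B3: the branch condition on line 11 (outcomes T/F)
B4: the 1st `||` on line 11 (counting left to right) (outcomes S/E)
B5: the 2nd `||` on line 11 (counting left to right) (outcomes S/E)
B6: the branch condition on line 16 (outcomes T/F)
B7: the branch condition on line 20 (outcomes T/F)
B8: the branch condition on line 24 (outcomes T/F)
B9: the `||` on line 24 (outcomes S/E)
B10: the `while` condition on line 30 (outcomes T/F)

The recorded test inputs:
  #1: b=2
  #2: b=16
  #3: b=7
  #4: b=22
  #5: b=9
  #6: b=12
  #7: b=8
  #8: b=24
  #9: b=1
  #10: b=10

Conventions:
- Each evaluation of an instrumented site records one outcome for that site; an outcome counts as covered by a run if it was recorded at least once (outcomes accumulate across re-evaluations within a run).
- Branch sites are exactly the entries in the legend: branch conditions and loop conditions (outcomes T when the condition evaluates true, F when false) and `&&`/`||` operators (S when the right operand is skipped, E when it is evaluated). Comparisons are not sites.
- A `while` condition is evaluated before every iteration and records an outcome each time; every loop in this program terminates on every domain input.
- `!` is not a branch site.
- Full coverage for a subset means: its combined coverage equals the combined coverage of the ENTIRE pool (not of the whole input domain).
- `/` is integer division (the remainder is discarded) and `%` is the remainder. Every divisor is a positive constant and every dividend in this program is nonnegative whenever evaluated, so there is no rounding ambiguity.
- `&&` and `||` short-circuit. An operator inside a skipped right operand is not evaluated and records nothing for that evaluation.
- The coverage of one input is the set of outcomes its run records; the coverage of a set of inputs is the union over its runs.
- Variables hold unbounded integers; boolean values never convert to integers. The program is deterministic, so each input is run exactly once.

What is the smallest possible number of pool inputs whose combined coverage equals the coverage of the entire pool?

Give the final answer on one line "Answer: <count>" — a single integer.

run #1 (b=2) records B1=F, B2=T, B3=T, B4=S, B7=F, B8=T, B9=S, B10=F
run #2 (b=16) records B1=T, B3=T, B4=S, B7=T, B8=F, B9=E, B10=T, B10=F
run #3 (b=7) records B1=F, B2=F, B3=T, B4=S, B7=T, B8=F, B9=E, B10=T, B10=F
run #4 (b=22) records B1=T, B3=F, B4=E, B5=E, B6=F, B7=T, B8=F, B9=E, B10=T, B10=F
run #5 (b=9) records B1=F, B2=F, B3=T, B4=S, B7=T, B8=F, B9=E, B10=T, B10=F
run #6 (b=12) records B1=T, B3=T, B4=S, B7=T, B8=F, B9=E, B10=T, B10=F
run #7 (b=8) records B1=F, B2=F, B3=T, B4=S, B7=T, B8=F, B9=E, B10=T, B10=F
run #8 (b=24) records B1=T, B3=F, B4=E, B5=E, B6=F, B7=T, B8=F, B9=E, B10=T, B10=F
run #9 (b=1) records B1=F, B2=T, B3=T, B4=S, B7=F, B8=T, B9=S, B10=F
run #10 (b=10) records B1=F, B2=F, B3=T, B4=S, B7=T, B8=F, B9=E, B10=T, B10=F
pool-wide coverage (18 outcomes): B1=T, B1=F, B2=T, B2=F, B3=T, B3=F, B4=S, B4=E, B5=E, B6=F, B7=T, B7=F, B8=T, B8=F, B9=S, B9=E, B10=T, B10=F
every size-1 subset falls short of the 18 outcomes (best: 10/18)
every size-2 subset falls short of the 18 outcomes (best: 17/18)
size 3: inputs {1, 3, 4} cover all 18 outcomes, and no lexicographically smaller subset of this size does

Answer: 3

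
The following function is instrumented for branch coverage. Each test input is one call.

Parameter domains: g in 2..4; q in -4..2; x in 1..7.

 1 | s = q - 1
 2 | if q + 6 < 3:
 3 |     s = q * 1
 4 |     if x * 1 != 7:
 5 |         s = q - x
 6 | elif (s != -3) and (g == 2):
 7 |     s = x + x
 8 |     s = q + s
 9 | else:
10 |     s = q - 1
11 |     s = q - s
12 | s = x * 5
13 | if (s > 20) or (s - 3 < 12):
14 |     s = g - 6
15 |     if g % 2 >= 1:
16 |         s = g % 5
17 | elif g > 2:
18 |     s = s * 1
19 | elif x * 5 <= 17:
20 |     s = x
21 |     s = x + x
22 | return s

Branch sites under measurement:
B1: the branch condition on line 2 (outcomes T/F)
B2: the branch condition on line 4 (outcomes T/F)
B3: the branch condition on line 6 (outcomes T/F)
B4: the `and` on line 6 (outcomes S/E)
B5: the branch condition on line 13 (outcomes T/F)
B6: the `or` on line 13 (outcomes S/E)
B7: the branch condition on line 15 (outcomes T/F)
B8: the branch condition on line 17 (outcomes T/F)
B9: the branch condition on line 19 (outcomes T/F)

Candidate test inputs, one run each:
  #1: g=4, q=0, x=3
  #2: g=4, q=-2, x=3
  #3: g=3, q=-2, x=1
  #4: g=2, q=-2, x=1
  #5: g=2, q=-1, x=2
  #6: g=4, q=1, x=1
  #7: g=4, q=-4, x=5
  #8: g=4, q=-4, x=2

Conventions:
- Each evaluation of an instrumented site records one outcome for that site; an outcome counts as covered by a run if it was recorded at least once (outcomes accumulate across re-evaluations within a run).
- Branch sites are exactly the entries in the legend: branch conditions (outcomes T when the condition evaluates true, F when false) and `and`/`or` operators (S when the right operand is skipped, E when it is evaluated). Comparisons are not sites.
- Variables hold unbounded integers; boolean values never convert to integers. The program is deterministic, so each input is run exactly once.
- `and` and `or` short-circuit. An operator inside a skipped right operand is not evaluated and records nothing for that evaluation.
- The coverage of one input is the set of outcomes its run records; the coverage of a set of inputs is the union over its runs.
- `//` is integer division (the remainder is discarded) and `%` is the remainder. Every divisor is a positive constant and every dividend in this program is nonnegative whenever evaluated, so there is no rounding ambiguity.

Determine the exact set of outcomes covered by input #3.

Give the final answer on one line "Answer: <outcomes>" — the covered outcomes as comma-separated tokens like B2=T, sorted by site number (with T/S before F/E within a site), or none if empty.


Tracing the run of input #3 (g=3, q=-2, x=1):
  B1->F, B4->S, B3->F, B6->E, B5->T, B7->T
distinct outcomes covered: B1=F, B3=F, B4=S, B5=T, B6=E, B7=T
Answer: B1=F, B3=F, B4=S, B5=T, B6=E, B7=T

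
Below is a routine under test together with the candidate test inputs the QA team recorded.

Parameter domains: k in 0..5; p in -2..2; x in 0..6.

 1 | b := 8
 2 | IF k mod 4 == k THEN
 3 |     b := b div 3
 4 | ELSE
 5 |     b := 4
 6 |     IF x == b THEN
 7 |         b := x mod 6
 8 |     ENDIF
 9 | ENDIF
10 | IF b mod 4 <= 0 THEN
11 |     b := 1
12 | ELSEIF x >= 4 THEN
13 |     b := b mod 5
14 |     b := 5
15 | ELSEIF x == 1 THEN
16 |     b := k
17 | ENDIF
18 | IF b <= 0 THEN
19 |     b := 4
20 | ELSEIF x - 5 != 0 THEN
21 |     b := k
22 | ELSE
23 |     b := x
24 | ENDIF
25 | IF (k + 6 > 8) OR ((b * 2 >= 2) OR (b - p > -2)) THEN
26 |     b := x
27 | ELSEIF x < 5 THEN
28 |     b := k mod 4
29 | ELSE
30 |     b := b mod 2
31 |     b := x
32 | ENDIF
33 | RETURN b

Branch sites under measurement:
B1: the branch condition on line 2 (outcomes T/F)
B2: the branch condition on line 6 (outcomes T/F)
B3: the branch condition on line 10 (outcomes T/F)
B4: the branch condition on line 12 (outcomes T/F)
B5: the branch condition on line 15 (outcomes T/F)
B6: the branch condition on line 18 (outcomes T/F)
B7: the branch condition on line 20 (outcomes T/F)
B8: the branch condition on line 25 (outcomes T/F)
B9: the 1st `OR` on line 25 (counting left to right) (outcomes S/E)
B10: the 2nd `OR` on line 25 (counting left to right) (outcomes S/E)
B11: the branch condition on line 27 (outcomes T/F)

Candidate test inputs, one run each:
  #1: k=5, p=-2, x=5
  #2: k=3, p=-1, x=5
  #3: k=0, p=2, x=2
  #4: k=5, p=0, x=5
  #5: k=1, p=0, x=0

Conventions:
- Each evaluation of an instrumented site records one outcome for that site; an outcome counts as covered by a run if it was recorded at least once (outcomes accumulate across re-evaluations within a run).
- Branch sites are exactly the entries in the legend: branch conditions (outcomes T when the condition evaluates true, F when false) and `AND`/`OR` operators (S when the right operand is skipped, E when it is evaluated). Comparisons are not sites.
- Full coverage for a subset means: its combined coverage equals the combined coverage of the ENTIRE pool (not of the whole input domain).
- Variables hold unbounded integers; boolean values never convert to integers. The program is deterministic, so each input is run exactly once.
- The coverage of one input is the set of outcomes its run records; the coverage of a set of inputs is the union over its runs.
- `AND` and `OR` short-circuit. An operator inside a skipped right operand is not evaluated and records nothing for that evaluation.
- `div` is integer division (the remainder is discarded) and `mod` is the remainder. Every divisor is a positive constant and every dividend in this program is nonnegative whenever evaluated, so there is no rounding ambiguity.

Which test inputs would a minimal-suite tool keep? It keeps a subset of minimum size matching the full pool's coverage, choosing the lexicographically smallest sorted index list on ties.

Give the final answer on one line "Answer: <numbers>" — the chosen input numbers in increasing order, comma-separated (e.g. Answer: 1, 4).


input #1 (k=5, p=-2, x=5): covers B1=F, B2=F, B3=T, B6=F, B7=F, B8=T, B9=S
input #2 (k=3, p=-1, x=5): covers B1=T, B3=F, B4=T, B6=F, B7=F, B8=T, B9=S
input #3 (k=0, p=2, x=2): covers B1=T, B3=F, B4=F, B5=F, B6=F, B7=T, B8=F, B9=E, B10=E, B11=T
input #4 (k=5, p=0, x=5): covers B1=F, B2=F, B3=T, B6=F, B7=F, B8=T, B9=S
input #5 (k=1, p=0, x=0): covers B1=T, B3=F, B4=F, B5=F, B6=F, B7=T, B8=T, B9=E, B10=S
together the pool reaches 18 outcomes: B1=T, B1=F, B2=F, B3=T, B3=F, B4=T, B4=F, B5=F, B6=F, B7=T, B7=F, B8=T, B8=F, B9=S, B9=E, B10=S, B10=E, B11=T
no size-1 subset reaches all 18 outcomes (best union: 10/18)
no size-2 subset reaches all 18 outcomes (best union: 16/18)
no size-3 subset reaches all 18 outcomes (best union: 17/18)
inputs {1, 2, 3, 5} (size 4) cover everything; no size-4 subset with a lexicographically smaller index list covers all 18
Answer: 1, 2, 3, 5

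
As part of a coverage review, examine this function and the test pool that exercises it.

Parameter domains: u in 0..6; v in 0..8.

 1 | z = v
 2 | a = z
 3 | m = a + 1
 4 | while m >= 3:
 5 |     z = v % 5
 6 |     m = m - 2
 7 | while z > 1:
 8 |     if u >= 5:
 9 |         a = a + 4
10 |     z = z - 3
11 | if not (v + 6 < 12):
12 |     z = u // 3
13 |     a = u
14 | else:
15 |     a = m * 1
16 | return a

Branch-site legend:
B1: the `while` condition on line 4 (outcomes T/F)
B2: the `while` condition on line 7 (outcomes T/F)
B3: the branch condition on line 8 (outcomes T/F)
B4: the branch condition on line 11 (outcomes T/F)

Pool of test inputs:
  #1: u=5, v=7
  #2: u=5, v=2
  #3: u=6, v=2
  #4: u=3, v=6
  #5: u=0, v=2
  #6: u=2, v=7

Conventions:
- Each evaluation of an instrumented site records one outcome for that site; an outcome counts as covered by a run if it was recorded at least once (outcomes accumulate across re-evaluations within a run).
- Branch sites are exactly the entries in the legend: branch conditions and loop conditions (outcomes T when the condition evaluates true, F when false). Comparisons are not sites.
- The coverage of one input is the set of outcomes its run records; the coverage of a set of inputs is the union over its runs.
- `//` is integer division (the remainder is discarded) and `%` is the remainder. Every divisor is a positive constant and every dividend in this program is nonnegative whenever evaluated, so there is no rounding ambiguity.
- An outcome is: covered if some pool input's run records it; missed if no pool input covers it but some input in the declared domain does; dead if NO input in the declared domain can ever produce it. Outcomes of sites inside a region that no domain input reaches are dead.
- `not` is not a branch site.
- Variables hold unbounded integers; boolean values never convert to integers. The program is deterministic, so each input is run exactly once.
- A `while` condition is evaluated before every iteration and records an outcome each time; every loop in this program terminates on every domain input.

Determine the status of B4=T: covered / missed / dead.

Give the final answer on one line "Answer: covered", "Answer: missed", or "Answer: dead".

B4=T is recorded by pool input(s) 1, 4, 6 -> covered

Answer: covered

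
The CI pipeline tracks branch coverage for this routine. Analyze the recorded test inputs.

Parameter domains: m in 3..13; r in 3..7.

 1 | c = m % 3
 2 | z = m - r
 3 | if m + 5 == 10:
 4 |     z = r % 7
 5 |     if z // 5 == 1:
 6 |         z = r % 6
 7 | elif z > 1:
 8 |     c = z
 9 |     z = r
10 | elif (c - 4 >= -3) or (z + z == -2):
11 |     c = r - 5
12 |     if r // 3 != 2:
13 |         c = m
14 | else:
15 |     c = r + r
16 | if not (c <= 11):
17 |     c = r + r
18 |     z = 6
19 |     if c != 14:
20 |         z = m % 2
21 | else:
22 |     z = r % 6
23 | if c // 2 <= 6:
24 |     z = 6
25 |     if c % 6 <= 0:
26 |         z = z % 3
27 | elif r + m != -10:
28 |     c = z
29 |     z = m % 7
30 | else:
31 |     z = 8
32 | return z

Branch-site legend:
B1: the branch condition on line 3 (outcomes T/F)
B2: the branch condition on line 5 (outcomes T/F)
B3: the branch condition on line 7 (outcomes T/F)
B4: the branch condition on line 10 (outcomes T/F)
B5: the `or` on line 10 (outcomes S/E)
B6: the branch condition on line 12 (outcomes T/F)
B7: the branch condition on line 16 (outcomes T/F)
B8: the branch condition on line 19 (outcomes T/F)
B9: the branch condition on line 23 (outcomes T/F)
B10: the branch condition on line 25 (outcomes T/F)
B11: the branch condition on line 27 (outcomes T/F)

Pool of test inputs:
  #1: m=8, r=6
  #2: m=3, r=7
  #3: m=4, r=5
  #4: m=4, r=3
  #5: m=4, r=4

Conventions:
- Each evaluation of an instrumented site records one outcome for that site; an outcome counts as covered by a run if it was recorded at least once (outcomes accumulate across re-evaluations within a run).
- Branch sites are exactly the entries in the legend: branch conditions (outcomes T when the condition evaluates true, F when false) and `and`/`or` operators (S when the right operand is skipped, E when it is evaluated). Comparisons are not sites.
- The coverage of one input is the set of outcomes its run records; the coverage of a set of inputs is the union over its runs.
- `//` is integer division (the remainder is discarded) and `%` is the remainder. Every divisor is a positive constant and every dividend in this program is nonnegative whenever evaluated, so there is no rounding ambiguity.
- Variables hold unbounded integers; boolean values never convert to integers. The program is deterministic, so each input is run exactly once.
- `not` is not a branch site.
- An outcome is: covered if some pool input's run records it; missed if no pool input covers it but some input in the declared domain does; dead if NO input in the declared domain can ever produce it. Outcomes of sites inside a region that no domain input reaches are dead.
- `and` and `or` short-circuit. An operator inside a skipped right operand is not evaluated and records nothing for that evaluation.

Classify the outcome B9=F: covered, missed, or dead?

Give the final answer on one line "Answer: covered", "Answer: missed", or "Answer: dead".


B9=F is recorded by pool input(s) 2 -> covered
Answer: covered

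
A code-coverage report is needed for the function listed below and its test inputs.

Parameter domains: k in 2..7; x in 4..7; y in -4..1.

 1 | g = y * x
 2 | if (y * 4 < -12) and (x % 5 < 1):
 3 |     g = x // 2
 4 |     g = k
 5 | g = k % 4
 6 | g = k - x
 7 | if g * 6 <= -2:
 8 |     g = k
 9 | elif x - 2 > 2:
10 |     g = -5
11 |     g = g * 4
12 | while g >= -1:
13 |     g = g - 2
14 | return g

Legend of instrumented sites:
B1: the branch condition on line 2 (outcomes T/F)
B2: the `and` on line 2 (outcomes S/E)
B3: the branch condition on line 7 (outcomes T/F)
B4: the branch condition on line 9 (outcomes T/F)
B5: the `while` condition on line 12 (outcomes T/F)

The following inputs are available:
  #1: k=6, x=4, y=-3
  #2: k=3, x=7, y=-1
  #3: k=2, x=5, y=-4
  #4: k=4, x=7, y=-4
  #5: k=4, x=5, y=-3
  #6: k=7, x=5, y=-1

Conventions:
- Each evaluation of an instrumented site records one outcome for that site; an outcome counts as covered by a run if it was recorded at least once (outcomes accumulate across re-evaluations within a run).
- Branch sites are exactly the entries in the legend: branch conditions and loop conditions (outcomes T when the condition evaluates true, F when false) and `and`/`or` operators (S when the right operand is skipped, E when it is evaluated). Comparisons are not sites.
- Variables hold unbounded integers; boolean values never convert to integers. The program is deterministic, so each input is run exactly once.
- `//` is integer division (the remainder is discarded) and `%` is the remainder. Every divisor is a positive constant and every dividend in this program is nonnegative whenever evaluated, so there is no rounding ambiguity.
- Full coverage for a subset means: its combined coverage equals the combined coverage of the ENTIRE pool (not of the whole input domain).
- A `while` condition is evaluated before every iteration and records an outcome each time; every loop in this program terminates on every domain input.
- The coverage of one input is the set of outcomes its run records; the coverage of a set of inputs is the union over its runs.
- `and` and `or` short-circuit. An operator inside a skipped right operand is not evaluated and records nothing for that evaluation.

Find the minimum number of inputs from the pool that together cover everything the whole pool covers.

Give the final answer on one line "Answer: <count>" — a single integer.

run #1 (k=6, x=4, y=-3) runs B2->S, B1->F, B3->F, B4->F, B5->T, B5->T, B5->F; records B1=F, B2=S, B3=F, B4=F, B5=T, B5=F
run #2 (k=3, x=7, y=-1) runs B2->S, B1->F, B3->T, B5->T, B5->T, B5->T, B5->F; records B1=F, B2=S, B3=T, B5=T, B5=F
run #3 (k=2, x=5, y=-4) runs B2->E, B1->T, B3->T, B5->T, B5->T, B5->F; records B1=T, B2=E, B3=T, B5=T, B5=F
run #4 (k=4, x=7, y=-4) runs B2->E, B1->F, B3->T, B5->T, B5->T, B5->T, B5->F; records B1=F, B2=E, B3=T, B5=T, B5=F
run #5 (k=4, x=5, y=-3) runs B2->S, B1->F, B3->T, B5->T, B5->T, B5->T, B5->F; records B1=F, B2=S, B3=T, B5=T, B5=F
run #6 (k=7, x=5, y=-1) runs B2->S, B1->F, B3->F, B4->T, B5->F; records B1=F, B2=S, B3=F, B4=T, B5=F
together the pool reaches 10 outcomes: B1=T, B1=F, B2=S, B2=E, B3=T, B3=F, B4=T, B4=F, B5=T, B5=F
every size-1 subset falls short of the 10 outcomes (best: 6/10)
every size-2 subset falls short of the 10 outcomes (best: 9/10)
size 3: inputs {1, 3, 6} cover all 10 outcomes, and no lexicographically smaller subset of this size does

Answer: 3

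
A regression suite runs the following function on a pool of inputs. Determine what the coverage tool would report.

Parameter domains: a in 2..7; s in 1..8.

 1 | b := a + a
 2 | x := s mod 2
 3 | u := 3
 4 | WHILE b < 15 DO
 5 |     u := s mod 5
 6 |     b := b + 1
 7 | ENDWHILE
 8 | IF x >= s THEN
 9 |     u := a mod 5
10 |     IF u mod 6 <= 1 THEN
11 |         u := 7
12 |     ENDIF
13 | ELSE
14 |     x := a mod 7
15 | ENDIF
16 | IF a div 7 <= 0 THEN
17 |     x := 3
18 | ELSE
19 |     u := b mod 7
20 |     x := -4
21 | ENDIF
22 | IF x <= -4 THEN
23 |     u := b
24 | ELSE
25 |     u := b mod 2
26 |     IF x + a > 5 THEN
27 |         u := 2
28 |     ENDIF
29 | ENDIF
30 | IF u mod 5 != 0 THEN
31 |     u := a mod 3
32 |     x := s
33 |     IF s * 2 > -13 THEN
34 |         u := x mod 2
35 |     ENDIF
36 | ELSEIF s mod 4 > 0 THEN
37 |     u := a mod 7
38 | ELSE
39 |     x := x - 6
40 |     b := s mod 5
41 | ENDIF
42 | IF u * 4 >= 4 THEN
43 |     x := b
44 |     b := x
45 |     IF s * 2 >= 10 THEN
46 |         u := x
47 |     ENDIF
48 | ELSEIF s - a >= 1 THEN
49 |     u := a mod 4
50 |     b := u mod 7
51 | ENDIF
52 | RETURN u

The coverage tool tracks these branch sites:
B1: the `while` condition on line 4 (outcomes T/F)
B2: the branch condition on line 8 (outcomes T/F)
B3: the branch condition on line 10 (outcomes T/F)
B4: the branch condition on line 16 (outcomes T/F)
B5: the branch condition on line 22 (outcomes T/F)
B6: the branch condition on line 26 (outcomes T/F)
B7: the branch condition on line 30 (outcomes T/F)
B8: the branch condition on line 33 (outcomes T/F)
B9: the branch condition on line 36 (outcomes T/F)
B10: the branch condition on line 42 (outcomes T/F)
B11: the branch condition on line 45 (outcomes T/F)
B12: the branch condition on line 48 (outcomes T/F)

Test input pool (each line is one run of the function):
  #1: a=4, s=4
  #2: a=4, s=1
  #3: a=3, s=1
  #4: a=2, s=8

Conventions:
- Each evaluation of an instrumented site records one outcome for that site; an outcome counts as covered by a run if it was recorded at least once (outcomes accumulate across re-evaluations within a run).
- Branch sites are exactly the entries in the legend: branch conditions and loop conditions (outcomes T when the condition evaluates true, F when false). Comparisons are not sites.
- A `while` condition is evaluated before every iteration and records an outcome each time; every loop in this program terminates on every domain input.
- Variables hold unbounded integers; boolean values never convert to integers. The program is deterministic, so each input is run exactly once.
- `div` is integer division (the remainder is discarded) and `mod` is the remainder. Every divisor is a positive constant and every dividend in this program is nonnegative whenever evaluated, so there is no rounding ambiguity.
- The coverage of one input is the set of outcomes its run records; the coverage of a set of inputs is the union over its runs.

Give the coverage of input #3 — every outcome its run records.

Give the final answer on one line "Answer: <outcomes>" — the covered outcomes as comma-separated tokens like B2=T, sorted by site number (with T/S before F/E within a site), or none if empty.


Simulating input #3 (a=3, s=1) step by step:
  B1->T, B1->T, B1->T, B1->T, B1->T, B1->T, B1->T, B1->T, B1->T, B1->F
  B2->T, B3->F, B4->T, B5->F, B6->T, B7->T, B8->T, B10->T, B11->F
distinct outcomes covered: B1=T, B1=F, B2=T, B3=F, B4=T, B5=F, B6=T, B7=T, B8=T, B10=T, B11=F
Answer: B1=T, B1=F, B2=T, B3=F, B4=T, B5=F, B6=T, B7=T, B8=T, B10=T, B11=F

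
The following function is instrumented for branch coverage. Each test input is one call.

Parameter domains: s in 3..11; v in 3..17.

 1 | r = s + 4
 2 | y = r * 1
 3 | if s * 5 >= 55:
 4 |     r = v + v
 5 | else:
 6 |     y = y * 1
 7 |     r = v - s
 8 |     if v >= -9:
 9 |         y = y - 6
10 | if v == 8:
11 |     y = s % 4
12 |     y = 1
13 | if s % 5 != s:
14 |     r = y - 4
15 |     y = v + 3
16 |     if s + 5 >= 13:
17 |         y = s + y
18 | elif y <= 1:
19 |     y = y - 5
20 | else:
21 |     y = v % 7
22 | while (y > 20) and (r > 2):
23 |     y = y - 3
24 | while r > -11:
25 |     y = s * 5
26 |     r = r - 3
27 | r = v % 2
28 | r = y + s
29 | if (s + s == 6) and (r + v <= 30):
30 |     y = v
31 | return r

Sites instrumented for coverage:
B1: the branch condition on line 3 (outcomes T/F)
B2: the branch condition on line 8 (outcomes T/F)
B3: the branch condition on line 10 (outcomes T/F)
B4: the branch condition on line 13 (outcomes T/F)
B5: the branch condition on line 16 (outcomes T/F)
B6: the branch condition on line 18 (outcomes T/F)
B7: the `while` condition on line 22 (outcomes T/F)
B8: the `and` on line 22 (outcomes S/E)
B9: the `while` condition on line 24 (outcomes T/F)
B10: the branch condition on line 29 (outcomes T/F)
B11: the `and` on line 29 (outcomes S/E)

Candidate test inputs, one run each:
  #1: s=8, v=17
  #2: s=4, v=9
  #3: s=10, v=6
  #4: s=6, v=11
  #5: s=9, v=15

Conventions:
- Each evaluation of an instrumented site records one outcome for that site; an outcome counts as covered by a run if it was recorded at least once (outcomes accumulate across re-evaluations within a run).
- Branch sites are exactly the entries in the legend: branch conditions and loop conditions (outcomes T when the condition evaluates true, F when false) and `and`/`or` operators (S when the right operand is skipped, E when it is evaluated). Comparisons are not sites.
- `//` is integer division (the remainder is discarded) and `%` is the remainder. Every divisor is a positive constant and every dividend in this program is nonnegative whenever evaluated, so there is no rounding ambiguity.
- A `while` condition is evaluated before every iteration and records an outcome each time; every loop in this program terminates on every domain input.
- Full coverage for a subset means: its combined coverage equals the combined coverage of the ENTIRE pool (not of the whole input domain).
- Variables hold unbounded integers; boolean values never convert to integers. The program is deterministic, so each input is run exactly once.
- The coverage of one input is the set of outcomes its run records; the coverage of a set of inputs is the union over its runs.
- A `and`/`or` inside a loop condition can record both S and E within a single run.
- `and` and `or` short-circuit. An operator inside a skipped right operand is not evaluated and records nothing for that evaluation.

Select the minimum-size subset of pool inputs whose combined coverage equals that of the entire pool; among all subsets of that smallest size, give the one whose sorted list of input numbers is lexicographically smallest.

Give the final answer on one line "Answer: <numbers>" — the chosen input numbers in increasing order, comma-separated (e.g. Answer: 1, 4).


input #1, s=8, v=17: events B1->F, B2->T, B3->F, B4->T, B5->T, B8->E, B7->F, B9->T, B9->T, B9->T, B9->T, B9->T, B9->F, B11->S, ...; outcomes B1=F, B2=T, B3=F, B4=T, B5=T, B7=F, B8=E, B9=T, B9=F, B10=F, B11=S
input #2, s=4, v=9: events B1->F, B2->T, B3->F, B4->F, B6->F, B8->S, B7->F, B9->T, B9->T, B9->T, B9->T, B9->T, B9->T, B9->F, ...; outcomes B1=F, B2=T, B3=F, B4=F, B6=F, B7=F, B8=S, B9=T, B9=F, B10=F, B11=S
input #3, s=10, v=6: events B1->F, B2->T, B3->F, B4->T, B5->T, B8->S, B7->F, B9->T, B9->T, B9->T, B9->T, B9->T, B9->F, B11->S, ...; outcomes B1=F, B2=T, B3=F, B4=T, B5=T, B7=F, B8=S, B9=T, B9=F, B10=F, B11=S
input #4, s=6, v=11: events B1->F, B2->T, B3->F, B4->T, B5->F, B8->S, B7->F, B9->T, B9->T, B9->T, B9->T, B9->F, B11->S, B10->F; outcomes B1=F, B2=T, B3=F, B4=T, B5=F, B7=F, B8=S, B9=T, B9=F, B10=F, B11=S
input #5, s=9, v=15: events B1->F, B2->T, B3->F, B4->T, B5->T, B8->E, B7->T, B8->E, B7->T, B8->E, B7->T, B8->S, B7->F, B9->T, ...; outcomes B1=F, B2=T, B3=F, B4=T, B5=T, B7=T, B7=F, B8=S, B8=E, B9=T, B9=F, B10=F, B11=S
the full pool covers 16 outcomes: B1=F, B2=T, B3=F, B4=T, B4=F, B5=T, B5=F, B6=F, B7=T, B7=F, B8=S, B8=E, B9=T, B9=F, B10=F, B11=S
every size-1 subset falls short of the 16 outcomes (best: 13/16)
every size-2 subset falls short of the 16 outcomes (best: 15/16)
inputs {2, 4, 5} (size 3) cover everything; no size-3 subset with a lexicographically smaller index list covers all 16
Answer: 2, 4, 5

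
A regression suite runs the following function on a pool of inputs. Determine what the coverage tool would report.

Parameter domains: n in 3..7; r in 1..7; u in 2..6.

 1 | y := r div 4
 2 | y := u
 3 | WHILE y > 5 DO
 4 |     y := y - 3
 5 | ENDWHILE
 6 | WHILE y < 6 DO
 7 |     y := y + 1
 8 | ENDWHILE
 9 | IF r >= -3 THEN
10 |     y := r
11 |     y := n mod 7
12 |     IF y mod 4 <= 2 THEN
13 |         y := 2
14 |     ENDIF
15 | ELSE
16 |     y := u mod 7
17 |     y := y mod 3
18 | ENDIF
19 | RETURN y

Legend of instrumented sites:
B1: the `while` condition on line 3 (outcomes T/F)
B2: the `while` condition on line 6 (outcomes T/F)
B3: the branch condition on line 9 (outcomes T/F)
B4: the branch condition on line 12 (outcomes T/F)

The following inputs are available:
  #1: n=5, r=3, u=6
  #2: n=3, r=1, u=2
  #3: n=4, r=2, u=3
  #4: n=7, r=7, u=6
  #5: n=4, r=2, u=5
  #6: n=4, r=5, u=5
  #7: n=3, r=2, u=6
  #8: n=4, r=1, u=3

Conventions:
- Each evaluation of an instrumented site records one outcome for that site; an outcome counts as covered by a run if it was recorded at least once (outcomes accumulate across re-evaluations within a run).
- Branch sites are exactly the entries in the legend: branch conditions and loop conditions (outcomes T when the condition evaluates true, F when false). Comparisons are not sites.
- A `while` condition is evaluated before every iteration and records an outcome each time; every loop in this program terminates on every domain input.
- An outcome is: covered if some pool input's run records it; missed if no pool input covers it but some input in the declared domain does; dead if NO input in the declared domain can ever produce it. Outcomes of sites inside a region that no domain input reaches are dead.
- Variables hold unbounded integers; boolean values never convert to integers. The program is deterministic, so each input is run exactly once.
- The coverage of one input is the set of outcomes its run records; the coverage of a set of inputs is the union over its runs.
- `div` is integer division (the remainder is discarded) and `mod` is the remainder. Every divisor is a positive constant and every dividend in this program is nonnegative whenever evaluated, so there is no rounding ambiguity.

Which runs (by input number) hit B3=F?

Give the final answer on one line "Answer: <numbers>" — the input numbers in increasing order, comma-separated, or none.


input #1 (n=5, r=3, u=6): does not produce B3=F
input #2 (n=3, r=1, u=2): does not produce B3=F
input #3 (n=4, r=2, u=3): does not produce B3=F
input #4 (n=7, r=7, u=6): does not produce B3=F
input #5 (n=4, r=2, u=5): does not produce B3=F
input #6 (n=4, r=5, u=5): does not produce B3=F
input #7 (n=3, r=2, u=6): does not produce B3=F
input #8 (n=4, r=1, u=3): does not produce B3=F
Answer: none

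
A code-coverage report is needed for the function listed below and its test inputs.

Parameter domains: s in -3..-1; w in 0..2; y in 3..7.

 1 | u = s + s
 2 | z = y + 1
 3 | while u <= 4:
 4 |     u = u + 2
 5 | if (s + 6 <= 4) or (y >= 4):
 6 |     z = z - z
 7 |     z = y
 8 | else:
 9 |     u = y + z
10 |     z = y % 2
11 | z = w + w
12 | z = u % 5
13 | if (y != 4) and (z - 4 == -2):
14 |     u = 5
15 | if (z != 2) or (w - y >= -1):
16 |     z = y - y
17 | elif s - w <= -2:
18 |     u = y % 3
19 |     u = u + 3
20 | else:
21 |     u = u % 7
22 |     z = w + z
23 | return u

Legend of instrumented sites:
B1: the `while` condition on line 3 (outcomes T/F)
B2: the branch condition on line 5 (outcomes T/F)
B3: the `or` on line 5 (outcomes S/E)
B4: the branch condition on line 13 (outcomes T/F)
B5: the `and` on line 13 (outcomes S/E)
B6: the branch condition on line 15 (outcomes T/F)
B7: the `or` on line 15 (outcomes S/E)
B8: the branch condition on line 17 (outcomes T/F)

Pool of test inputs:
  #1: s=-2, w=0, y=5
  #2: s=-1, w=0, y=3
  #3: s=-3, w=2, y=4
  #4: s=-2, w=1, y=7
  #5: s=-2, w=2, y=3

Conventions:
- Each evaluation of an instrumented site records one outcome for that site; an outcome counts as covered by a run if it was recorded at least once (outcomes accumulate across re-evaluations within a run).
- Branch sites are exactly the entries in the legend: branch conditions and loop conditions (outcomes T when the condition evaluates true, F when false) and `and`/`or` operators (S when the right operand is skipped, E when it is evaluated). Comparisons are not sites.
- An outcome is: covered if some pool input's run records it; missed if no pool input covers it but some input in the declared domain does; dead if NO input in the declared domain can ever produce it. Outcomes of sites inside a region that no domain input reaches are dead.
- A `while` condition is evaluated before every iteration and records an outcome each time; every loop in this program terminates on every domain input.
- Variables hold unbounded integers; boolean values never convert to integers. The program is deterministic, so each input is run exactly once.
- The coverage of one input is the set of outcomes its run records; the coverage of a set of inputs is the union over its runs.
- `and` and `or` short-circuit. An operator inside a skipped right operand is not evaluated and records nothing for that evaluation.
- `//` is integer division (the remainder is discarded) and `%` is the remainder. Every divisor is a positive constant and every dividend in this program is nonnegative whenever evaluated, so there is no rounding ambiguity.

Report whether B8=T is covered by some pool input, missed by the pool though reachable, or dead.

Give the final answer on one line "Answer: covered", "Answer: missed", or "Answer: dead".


no pool input records B8=T
but domain input (s=-1, w=1, y=3) does record it -> reachable, so missed
Answer: missed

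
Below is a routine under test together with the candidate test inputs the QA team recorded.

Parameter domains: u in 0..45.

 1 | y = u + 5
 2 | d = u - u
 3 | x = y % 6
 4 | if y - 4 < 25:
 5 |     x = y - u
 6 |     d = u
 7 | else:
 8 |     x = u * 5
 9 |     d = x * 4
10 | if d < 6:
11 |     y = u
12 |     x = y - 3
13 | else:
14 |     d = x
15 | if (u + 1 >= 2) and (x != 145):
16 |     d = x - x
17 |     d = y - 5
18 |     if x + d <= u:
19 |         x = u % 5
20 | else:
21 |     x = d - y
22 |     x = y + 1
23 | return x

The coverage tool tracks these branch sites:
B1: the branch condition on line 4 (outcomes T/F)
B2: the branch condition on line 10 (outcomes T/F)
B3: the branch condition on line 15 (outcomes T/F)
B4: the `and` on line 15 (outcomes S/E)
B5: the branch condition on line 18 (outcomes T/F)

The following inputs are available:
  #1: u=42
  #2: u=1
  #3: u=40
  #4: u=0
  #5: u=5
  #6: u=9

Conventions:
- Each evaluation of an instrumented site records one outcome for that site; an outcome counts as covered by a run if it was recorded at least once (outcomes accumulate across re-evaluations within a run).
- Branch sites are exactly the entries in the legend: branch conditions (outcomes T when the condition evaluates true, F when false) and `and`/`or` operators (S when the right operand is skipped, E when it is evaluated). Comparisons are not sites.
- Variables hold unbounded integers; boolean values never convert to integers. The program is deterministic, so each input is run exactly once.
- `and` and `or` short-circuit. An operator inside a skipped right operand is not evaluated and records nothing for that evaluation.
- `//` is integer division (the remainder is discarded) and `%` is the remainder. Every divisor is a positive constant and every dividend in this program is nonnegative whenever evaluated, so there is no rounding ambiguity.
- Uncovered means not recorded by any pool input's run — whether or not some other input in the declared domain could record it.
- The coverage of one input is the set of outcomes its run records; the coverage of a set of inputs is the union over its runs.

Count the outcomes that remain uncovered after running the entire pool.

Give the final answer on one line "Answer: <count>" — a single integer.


#1 (u=42) -> covered: B1=F, B2=F, B3=T, B4=E, B5=F
#2 (u=1) -> covered: B1=T, B2=T, B3=T, B4=E, B5=T
#3 (u=40) -> covered: B1=F, B2=F, B3=T, B4=E, B5=F
#4 (u=0) -> covered: B1=T, B2=T, B3=F, B4=S
#5 (u=5) -> covered: B1=T, B2=T, B3=T, B4=E, B5=T
#6 (u=9) -> covered: B1=T, B2=F, B3=T, B4=E, B5=F
union over the pool: B1=T, B1=F, B2=T, B2=F, B3=T, B3=F, B4=S, B4=E, B5=T, B5=F
uncovered (0 of 10): none
Answer: 0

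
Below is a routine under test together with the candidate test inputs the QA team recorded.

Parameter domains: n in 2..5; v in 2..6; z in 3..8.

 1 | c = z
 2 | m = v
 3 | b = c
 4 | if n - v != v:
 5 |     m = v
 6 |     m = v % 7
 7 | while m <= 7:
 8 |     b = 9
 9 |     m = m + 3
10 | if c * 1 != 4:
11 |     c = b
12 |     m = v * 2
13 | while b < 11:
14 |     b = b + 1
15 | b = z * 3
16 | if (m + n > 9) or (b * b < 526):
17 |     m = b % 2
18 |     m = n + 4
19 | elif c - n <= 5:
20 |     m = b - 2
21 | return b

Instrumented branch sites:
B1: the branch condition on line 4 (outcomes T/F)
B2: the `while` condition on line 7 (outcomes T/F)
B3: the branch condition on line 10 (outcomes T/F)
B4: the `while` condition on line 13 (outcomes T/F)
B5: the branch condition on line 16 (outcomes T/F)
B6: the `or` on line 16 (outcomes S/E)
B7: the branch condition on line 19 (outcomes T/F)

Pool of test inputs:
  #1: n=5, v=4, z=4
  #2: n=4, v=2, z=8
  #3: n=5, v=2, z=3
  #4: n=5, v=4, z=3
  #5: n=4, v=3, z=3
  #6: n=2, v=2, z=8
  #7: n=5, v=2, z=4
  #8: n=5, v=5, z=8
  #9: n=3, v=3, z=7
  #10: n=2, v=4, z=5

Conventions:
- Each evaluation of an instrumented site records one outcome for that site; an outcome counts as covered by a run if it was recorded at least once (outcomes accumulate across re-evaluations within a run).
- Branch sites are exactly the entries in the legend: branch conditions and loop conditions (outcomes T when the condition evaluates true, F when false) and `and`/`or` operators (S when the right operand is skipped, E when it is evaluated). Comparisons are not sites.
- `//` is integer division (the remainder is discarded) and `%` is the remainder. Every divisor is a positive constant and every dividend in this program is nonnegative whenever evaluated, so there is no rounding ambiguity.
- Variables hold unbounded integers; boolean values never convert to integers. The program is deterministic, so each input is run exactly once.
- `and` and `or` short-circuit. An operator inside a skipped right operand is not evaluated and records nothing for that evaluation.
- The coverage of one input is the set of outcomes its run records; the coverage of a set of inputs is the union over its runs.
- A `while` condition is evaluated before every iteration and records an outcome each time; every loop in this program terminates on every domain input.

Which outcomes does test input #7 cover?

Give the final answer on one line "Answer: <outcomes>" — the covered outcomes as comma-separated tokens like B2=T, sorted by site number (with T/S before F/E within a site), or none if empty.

Event log for input #7 (n=5, v=2, z=4):
  B1->T, B2->T, B2->T, B2->F, B3->F, B4->T, B4->T, B4->F, B6->S, B5->T
collecting distinct outcomes: B1=T, B2=T, B2=F, B3=F, B4=T, B4=F, B5=T, B6=S

Answer: B1=T, B2=T, B2=F, B3=F, B4=T, B4=F, B5=T, B6=S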